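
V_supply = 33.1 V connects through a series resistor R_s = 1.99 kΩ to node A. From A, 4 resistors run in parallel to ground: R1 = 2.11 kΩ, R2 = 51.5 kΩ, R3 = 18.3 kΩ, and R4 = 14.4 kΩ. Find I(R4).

I ≈ 1.03 mA

Combine the parallel branches: R_p = (1/2.11 + 1/51.5 + 1/18.3 + 1/14.4)⁻¹ = 1.620 kΩ.
V_A = 33.1 × 1.620/3.610 = 14.85 V.
Branch current I = V_A/R4 = 14.85/14.4 = 1.031 mA.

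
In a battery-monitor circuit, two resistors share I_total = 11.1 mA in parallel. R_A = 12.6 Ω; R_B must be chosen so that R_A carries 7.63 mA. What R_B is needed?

Two-branch current divider: I_A = I_total · R_B/(R_A + R_B).
With f = 0.6874, R_B = R_A · f/(1−f) = 12.6 × 2.199 = 27.71 Ω.

R_B ≈ 27.7 Ω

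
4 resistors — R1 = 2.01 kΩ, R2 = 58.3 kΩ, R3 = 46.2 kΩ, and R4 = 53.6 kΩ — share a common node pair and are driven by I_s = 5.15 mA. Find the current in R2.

Conductances: ΣG = 1/2.01 + 1/58.3 + 1/46.2 + 1/53.6 = 0.5550 (1/kΩ).
Current divider: I(R2) = I_s · G_k/ΣG = 5.15 × (0.01715/0.5550) = 5.15 × 0.03091 = 0.1592 mA.

I ≈ 0.159 mA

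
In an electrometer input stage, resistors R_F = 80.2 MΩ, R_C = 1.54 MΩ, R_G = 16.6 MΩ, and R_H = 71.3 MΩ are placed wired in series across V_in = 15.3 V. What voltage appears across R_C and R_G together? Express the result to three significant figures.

ΣR = 80.2 + 1.54 + 16.6 + 71.3 = 169.6 MΩ.
R_{R_C..R_G} = 1.54 + 16.6 = 18.14 MΩ.
Voltage divider: V = V_in · (18.14 / 169.6) = 15.3 × 0.1069 = 1.636 V.

V ≈ 1.64 V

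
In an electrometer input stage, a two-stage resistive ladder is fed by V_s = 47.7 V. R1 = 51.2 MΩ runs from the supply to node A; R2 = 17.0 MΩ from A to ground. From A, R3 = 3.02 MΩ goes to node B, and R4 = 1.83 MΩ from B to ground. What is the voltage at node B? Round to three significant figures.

Looking into the second stage from A: R3 + R4 = 4.850 MΩ appears in parallel with R2.
Effective lower resistance at A: R2 ‖ 4.850 = 3.773 MΩ.
First divider: V_A = V_s · 3.773/(51.2 + 3.773) = 3.274 V.
Stage 2 is unloaded, so V_B = V_A · R4/(R3+R4) = 3.274 × 1.83/4.850 = 1.235 V.

V_B ≈ 1.24 V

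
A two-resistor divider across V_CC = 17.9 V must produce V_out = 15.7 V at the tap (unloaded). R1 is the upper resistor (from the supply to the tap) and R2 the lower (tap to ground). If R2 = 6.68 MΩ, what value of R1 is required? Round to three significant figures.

R1 ≈ 0.936 MΩ

The divider ratio is R2/(R1+R2) = 15.7/17.9 = 0.8771.
So R1 = R2 · (V_CC/V_out − 1) = 6.68 × (17.9/15.7 − 1) = 6.68 × 0.1401 = 0.9361 MΩ.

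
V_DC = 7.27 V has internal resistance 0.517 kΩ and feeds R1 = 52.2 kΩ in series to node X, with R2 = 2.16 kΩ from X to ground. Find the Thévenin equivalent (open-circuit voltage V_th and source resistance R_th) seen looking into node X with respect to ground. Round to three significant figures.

R1' = 0.517 + 52.2 = 52.72 kΩ (source resistance + R1).
With X open, the divider is unloaded: V_th = 7.27 × 2.16/54.88 = 0.2862 V.
Zeroing V_DC shorts the top of R1' to ground, so R_th = R1' ‖ R2 = 2.075 kΩ.

V_th ≈ 0.286 V, R_th ≈ 2.07 kΩ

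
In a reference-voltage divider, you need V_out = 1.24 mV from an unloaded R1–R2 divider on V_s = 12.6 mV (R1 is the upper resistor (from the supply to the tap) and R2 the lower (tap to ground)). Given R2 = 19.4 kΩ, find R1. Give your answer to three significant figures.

V_out/V_s = R2/(R1+R2) = 0.09841.
R1 = R2·(1/k − 1) = 19.4 × 9.161 = 177.7 kΩ.

R1 ≈ 178 kΩ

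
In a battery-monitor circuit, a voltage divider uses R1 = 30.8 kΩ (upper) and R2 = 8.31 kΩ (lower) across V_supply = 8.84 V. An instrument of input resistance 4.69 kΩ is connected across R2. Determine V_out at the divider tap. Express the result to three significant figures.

V_out ≈ 0.784 V

R2 ‖ R_L = (8.31 × 4.69)/(8.31 + 4.69) = 2.998 kΩ.
Then V_out = V_supply · R2'/(R1 + R2') = 8.84 × 2.998/33.80 = 0.7841 V.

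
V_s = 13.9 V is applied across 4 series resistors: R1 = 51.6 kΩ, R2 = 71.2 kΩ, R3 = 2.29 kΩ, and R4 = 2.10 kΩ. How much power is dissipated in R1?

P ≈ 0.616 mW

The common current is I = 13.9/127.2 = 0.1093 mA.
V(R1) = I·R = 5.639 V; P = V·I = 5.639 × 0.1093 = 0.6163 mW.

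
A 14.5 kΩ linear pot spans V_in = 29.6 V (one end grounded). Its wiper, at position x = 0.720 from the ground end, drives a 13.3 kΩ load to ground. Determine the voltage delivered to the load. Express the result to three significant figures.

V_out ≈ 17.5 V

Split the track: R_lower = x·R_p = 10.44 kΩ, R_upper = (1−x)·R_p = 4.060 kΩ.
Lower segment in parallel with the load: 10.44 ‖ 13.3 = 5.849 kΩ.
V_out = 29.6 × 5.849/(4.060 + 5.849) = 17.47 V.
(Unloaded: V_out = x·V_in = 21.3 V.)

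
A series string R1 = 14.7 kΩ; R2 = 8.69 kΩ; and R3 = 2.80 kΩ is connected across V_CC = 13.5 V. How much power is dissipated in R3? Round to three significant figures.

ΣR = 26.19 kΩ → I = 13.5/26.19 = 0.5155 mA.
P(R3) = I²·R3 = (0.5155)² × 2.80 = 0.7440 mW.

P ≈ 0.744 mW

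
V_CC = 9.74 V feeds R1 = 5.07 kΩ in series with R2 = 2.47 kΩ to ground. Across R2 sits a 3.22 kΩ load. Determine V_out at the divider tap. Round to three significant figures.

V_out ≈ 2.10 V

The load sits in parallel with R2, giving an effective lower resistance R2' = R2·R_L/(R2+R_L) = 1.398 kΩ.
Then V_out = V_CC · R2'/(R1 + R2') = 9.74 × 1.398/6.468 = 2.105 V.
(Unloaded it would be 3.19 V; the load pulls it down.)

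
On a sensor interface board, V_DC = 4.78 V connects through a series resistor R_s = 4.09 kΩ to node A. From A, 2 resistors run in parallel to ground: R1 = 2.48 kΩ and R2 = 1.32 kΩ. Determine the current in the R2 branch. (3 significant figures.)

Parallel bank: R_p = 1/(1/2.48 + 1/1.32) = 0.8615 kΩ.
V_A = 4.78 × 0.8615/4.951 = 0.8316 V.
I(R2) = V_A / R2 = 0.8316/1.32 = 0.6300 mA.
(Equivalently: I_total = 0.9654 mA, then current-divider fraction G_k/ΣG = 0.6526.)

I ≈ 0.630 mA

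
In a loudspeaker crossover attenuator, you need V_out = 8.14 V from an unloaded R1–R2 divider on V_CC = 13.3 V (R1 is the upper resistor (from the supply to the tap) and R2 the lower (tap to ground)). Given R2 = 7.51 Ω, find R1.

V_out/V_CC = R2/(R1+R2) = 0.6120.
So R1 = R2 · (V_CC/V_out − 1) = 7.51 × (13.3/8.14 − 1) = 7.51 × 0.6339 = 4.761 Ω.

R1 ≈ 4.76 Ω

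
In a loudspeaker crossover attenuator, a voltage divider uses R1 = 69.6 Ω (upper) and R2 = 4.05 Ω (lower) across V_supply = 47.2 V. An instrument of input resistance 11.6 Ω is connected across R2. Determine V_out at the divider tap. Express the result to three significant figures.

R2 ‖ R_L = (4.05 × 11.6)/(4.05 + 11.6) = 3.002 Ω.
Now apply the divider: V_out = 47.2 × 0.04135 = 1.952 V.

V_out ≈ 1.95 V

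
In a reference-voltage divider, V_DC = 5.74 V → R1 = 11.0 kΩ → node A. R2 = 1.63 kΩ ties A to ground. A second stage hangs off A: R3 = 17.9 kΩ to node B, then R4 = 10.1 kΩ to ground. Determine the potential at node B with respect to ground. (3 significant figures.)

V_B ≈ 0.254 V

Looking into the second stage from A: R3 + R4 = 28.00 kΩ appears in parallel with R2.
R2 ‖ (R3+R4) = 1.540 kΩ.
First divider: V_A = V_DC · 1.540/(11.0 + 1.540) = 0.7050 V.
Then the unloaded second divider: V_B = V_A × R4/(R3+R4) = 0.7050 × 0.3607 = 0.2543 V.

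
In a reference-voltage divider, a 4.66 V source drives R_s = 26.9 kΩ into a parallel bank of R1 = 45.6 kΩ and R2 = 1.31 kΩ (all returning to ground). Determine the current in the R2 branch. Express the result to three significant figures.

I ≈ 0.161 mA

Combine the parallel branches: R_p = (1/45.6 + 1/1.31)⁻¹ = 1.273 kΩ.
V_A = 4.66 × 1.273/28.17 = 0.2106 V.
I(R2) = V_A / R2 = 0.2106/1.31 = 0.1608 mA.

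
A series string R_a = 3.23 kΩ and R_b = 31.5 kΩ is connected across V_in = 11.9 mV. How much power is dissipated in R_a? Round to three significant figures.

ΣR = 34.73 kΩ → I = 11.9/34.73 = 0.3426 µA.
V(R_a) = I·R = 1.107 mV; P = V·I = 1.107 × 0.3426 = 0.3792 nW.

P ≈ 0.379 nW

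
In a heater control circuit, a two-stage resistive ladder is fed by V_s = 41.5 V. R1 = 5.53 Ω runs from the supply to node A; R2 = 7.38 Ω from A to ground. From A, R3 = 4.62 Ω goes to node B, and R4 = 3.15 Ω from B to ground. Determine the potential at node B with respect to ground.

V_B ≈ 6.84 V

The second stage (R3 + R4 = 7.770 Ω) loads node A in parallel with R2.
Effective lower resistance at A: R2 ‖ 7.770 = 3.785 Ω.
So V_A = 41.5 × 0.4063 = 16.86 V.
Stage 2 is unloaded, so V_B = V_A · R4/(R3+R4) = 16.86 × 3.15/7.770 = 6.836 V.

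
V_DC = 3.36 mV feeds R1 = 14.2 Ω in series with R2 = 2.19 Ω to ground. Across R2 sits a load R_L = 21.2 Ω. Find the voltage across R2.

The load sits in parallel with R2, giving an effective lower resistance R2' = R2·R_L/(R2+R_L) = 1.985 Ω.
Now apply the divider: V_out = 3.36 × 0.1226 = 0.4121 mV.

V_out ≈ 0.412 mV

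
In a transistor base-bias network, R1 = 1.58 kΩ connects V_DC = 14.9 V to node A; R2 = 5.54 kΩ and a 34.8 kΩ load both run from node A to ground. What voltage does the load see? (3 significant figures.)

The load sits in parallel with R2, giving an effective lower resistance R2' = R2·R_L/(R2+R_L) = 4.779 kΩ.
Then V_out = V_DC · R2'/(R1 + R2') = 14.9 × 4.779/6.359 = 11.20 V.
(Unloaded it would be 11.6 V; the load pulls it down.)

V_out ≈ 11.2 V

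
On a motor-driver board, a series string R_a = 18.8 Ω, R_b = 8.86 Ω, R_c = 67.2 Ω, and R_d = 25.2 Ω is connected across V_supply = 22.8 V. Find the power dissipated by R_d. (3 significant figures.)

The common current is I = 22.8/120.1 = 0.1899 A.
P = I²R = 0.03606 × 25.2 = 0.9088 W.

P ≈ 0.909 W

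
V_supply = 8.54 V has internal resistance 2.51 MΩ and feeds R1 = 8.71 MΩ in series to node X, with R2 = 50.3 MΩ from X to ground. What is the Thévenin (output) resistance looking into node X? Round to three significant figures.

R1' = 2.51 + 8.71 = 11.22 MΩ (source resistance + R1).
With V_supply suppressed (replaced by a short), R_th = R1' ‖ R2 = (11.22 × 50.3)/(11.22 + 50.3) = 9.174 MΩ.

R_th ≈ 9.17 MΩ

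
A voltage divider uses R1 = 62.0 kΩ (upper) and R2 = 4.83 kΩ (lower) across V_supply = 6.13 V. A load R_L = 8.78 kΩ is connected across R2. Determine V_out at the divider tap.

The load sits in parallel with R2, giving an effective lower resistance R2' = R2·R_L/(R2+R_L) = 3.116 kΩ.
Now apply the divider: V_out = 6.13 × 0.04785 = 0.2933 V.
(Unloaded it would be 0.443 V; the load pulls it down.)

V_out ≈ 0.293 V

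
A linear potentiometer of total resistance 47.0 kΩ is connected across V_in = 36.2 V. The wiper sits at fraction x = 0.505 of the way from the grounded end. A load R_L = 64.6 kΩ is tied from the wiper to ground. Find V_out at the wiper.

Split the track: R_lower = x·R_p = 23.73 kΩ, R_upper = (1−x)·R_p = 23.27 kΩ.
Lower segment in parallel with the load: 23.73 ‖ 64.6 = 17.36 kΩ.
Loaded-divider output: V_out = 36.2 × 0.4273 = 15.47 V.
(Unloaded: V_out = x·V_in = 18.3 V.)

V_out ≈ 15.5 V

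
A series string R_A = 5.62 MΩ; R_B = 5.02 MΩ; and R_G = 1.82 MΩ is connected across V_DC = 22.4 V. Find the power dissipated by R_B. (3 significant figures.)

P ≈ 16.2 µW

The common current is I = 22.4/12.46 = 1.798 µA.
V(R_B) = I·R = 9.025 V; P = V·I = 9.025 × 1.798 = 16.22 µW.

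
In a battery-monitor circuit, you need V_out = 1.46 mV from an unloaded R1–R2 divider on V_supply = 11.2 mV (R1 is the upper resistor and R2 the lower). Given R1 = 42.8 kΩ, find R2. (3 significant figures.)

R2 ≈ 6.42 kΩ

The divider ratio is R2/(R1+R2) = 1.46/11.2 = 0.1304.
So R2 = R1 · V_out/(V_supply − V_out) = 42.8 × 1.46/(11.2 − 1.46) = 42.8 × 0.1499 = 6.416 kΩ.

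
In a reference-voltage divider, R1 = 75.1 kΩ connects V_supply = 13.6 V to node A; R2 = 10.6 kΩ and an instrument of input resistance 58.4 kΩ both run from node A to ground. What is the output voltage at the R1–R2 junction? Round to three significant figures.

V_out ≈ 1.45 V

First combine the lower leg with the load: R2 ‖ R_L = 8.972 kΩ.
Then V_out = V_supply · R2'/(R1 + R2') = 13.6 × 8.972/84.07 = 1.451 V.
(Unloaded it would be 1.68 V; the load pulls it down.)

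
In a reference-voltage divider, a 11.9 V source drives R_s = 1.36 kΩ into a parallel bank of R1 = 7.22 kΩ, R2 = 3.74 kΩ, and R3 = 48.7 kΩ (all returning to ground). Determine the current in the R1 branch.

I ≈ 1.04 mA

Combine the parallel branches: R_p = (1/7.22 + 1/3.74 + 1/48.7)⁻¹ = 2.345 kΩ.
Node voltage V_A = V_CC · R_p/(R_s + R_p) = 11.9 × 0.6329 = 7.532 V.
Branch current I = V_A/R1 = 7.532/7.22 = 1.043 mA.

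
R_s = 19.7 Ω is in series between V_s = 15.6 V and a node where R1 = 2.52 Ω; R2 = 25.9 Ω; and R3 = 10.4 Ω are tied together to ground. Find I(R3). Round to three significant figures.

Parallel bank: R_p = 1/(1/2.52 + 1/25.9 + 1/10.4) = 1.881 Ω.
V_A by voltage divider: V_A = 15.6 × 1.881/(19.7 + 1.881) = 1.360 V.
Branch current I = V_A/R3 = 1.360/10.4 = 0.1307 A.

I ≈ 0.131 A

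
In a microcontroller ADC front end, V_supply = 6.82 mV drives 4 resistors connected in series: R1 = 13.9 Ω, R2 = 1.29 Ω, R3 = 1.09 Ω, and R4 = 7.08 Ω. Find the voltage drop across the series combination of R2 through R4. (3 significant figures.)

ΣR = 13.9 + 1.29 + 1.09 + 7.08 = 23.36 Ω.
R_{R2..R4} = 1.29 + 1.09 + 7.08 = 9.460 Ω.
V = V_supply · R/ΣR = 6.82 × 0.4050 = 2.762 mV.

V ≈ 2.76 mV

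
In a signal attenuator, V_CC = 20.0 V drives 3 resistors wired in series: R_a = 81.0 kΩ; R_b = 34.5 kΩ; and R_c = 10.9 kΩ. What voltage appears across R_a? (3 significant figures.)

Total series resistance ΣR = 81.0 + 34.5 + 10.9 = 126.4 kΩ.
By the voltage-divider rule, V = 20.0 × 81.00/126.4 = 12.82 V.

V ≈ 12.8 V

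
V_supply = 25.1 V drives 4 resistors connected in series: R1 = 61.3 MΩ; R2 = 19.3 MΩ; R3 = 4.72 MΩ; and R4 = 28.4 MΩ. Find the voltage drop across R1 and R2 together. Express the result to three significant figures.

Total series resistance ΣR = 61.3 + 19.3 + 4.72 + 28.4 = 113.7 MΩ.
R_{R1..R2} = 61.3 + 19.3 = 80.60 MΩ.
V = V_supply · R/ΣR = 25.1 × 0.7088 = 17.79 V.

V ≈ 17.8 V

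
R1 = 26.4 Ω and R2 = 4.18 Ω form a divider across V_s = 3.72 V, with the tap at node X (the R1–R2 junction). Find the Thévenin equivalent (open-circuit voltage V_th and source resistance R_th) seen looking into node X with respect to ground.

V_th ≈ 0.508 V, R_th ≈ 3.61 Ω

Open-circuit (no load on X): V_th = V_s · R2/(R1 + R2) = 3.72 × 4.18/(26.40 + 4.18) = 0.5085 V.
With V_s suppressed (replaced by a short), R_th = R1 ‖ R2 = (26.40 × 4.18)/(26.40 + 4.18) = 3.609 Ω.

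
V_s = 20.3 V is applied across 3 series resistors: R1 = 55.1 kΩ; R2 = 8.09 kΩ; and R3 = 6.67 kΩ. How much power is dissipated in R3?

The common current is I = 20.3/69.86 = 0.2906 mA.
P = I²R = 0.08444 × 6.67 = 0.5632 mW.

P ≈ 0.563 mW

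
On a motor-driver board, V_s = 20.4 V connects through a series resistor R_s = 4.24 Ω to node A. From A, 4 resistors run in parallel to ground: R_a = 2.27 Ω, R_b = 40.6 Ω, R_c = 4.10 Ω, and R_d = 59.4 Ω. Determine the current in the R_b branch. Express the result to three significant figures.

Equivalent of the parallel group: R_p = 1.378 Ω.
Node voltage V_A = V_s · R_p/(R_s + R_p) = 20.4 × 0.2452 = 5.003 V.
I(R_b) = V_A / R_b = 5.003/40.6 = 0.1232 A.

I ≈ 0.123 A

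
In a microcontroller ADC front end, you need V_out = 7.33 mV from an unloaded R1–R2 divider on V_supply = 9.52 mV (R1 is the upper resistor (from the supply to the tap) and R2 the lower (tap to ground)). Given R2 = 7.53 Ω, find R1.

R1 ≈ 2.25 Ω

Required fraction k = V_out/V_supply = 0.7700.
R1 = R2·(1/k − 1) = 7.53 × 0.2988 = 2.250 Ω.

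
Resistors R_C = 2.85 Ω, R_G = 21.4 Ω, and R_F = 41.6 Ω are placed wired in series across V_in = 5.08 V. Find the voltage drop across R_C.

V ≈ 0.220 V

ΣR = 2.85 + 21.4 + 41.6 = 65.85 Ω.
By the voltage-divider rule, V = 5.08 × 2.850/65.85 = 0.2199 V.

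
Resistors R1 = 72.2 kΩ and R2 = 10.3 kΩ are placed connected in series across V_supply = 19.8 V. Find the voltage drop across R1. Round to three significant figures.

V ≈ 17.3 V

Series total: ΣR = 72.2 + 10.3 = 82.50 kΩ.
V = V_supply · R/ΣR = 19.8 × 0.8752 = 17.33 V.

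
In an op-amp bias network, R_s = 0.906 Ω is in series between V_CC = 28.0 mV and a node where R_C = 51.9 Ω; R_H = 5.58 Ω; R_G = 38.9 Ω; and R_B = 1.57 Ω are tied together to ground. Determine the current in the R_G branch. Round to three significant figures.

Parallel bank: R_p = 1/(1/51.9 + 1/5.58 + 1/38.9 + 1/1.57) = 1.161 Ω.
Node voltage V_A = V_CC · R_p/(R_s + R_p) = 28.0 × 0.5617 = 15.73 mV.
I(R_G) = V_A / R_G = 15.73/38.9 = 0.4043 mA.
(Equivalently: I_total = 13.54 mA, then current-divider fraction G_k/ΣG = 0.02985.)

I ≈ 0.404 mA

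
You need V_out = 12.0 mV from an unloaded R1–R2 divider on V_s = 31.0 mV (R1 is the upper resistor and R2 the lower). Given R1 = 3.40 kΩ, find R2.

R2 ≈ 2.15 kΩ

The divider ratio is R2/(R1+R2) = 12.0/31.0 = 0.3871.
So R2 = R1 · V_out/(V_s − V_out) = 3.40 × 12.0/(31.0 − 12.0) = 3.40 × 0.6316 = 2.147 kΩ.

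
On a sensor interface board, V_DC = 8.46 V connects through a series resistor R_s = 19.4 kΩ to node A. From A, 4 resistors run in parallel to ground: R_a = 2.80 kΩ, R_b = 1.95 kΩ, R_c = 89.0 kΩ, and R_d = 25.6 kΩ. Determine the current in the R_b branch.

I ≈ 0.230 mA

Parallel bank: R_p = 1/(1/2.80 + 1/1.95 + 1/89.0 + 1/25.6) = 1.087 kΩ.
V_A by voltage divider: V_A = 8.46 × 1.087/(19.4 + 1.087) = 0.4487 V.
Branch current I = V_A/R_b = 0.4487/1.95 = 0.2301 mA.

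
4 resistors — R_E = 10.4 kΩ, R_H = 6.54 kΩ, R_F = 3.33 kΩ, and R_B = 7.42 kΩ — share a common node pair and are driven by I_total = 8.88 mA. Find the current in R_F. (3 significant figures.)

I ≈ 3.90 mA

ΣG = 1/10.4 + 1/6.54 + 1/3.33 + 1/7.42 = 0.6841.
R_F takes the fraction G_k/ΣG = 0.3003/0.6841 = 0.4390, so I = 8.88 × 0.4390 = 3.898 mA.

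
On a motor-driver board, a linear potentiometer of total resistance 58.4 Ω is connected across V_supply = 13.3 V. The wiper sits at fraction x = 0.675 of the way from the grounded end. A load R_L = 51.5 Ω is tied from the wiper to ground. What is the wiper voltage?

V_out ≈ 7.19 V

Lower segment x·R_p = 39.42 Ω; upper segment (1−x)·R_p = 18.98 Ω.
R_L loads the lower segment: effective lower R = 22.33 Ω.
V_out = 13.3 × 22.33/(18.98 + 22.33) = 7.189 V.
(Unloaded: V_out = x·V_supply = 8.98 V.)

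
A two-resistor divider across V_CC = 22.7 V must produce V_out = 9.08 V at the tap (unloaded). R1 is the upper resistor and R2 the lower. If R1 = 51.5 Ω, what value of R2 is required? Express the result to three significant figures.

Required fraction k = V_out/V_CC = 0.4000.
Rearranging, R2 = R1·k/(1−k) = 51.5 × 0.6667 = 34.33 Ω.

R2 ≈ 34.3 Ω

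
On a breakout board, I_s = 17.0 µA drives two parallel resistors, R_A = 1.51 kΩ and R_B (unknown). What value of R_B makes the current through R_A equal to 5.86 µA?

The fraction through R_A equals R_B/(R_A+R_B).
With f = 0.3447, R_B = R_A · f/(1−f) = 1.51 × 0.5260 = 0.7943 kΩ.

R_B ≈ 0.794 kΩ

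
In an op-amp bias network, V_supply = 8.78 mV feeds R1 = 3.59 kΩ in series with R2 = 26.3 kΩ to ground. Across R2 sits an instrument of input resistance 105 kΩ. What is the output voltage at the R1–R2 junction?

V_out ≈ 7.50 mV

R2 ‖ R_L = (26.3 × 105)/(26.3 + 105) = 21.03 kΩ.
Voltage divider with the loaded lower leg: V_out = 8.78 × 21.03/(3.59 + 21.03) = 8.78 × 0.8542 = 7.500 mV.
(Unloaded it would be 7.73 mV; the load pulls it down.)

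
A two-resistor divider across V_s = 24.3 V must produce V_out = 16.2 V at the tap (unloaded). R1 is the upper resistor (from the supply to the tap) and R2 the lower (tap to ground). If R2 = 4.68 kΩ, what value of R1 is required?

The divider ratio is R2/(R1+R2) = 16.2/24.3 = 0.6667.
So R1 = R2 · (V_s/V_out − 1) = 4.68 × (24.3/16.2 − 1) = 4.68 × 0.5000 = 2.340 kΩ.

R1 ≈ 2.34 kΩ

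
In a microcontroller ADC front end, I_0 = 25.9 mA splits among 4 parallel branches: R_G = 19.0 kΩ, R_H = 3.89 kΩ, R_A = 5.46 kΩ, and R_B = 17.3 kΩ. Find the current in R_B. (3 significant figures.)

Conductances: ΣG = 1/19.0 + 1/3.89 + 1/5.46 + 1/17.3 = 0.5507 (1/kΩ).
R_B takes the fraction G_k/ΣG = 0.05780/0.5507 = 0.1050, so I = 25.9 × 0.1050 = 2.719 mA.

I ≈ 2.72 mA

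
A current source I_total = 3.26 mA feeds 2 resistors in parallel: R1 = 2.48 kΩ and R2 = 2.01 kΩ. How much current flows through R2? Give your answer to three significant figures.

I ≈ 1.80 mA

For two parallel branches, I_k = I_total · (other R)/(sum of R).
So I = 3.26 × 2.48/4.490 = 1.801 mA.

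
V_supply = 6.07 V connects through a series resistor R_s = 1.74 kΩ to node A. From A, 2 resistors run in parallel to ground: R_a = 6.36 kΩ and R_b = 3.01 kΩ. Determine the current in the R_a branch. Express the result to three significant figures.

Combine the parallel branches: R_p = (1/6.36 + 1/3.01)⁻¹ = 2.043 kΩ.
V_A by voltage divider: V_A = 6.07 × 2.043/(1.74 + 2.043) = 3.278 V.
I(R_a) = V_A / R_a = 3.278/6.36 = 0.5154 mA.

I ≈ 0.515 mA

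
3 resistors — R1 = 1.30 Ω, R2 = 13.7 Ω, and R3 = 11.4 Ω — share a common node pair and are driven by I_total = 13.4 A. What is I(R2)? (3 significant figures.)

Total conductance ΣG = 1/1.30 + 1/13.7 + 1/11.4 = 0.9299 (units of 1/Ω).
R2 takes the fraction G_k/ΣG = 0.07299/0.9299 = 0.07849, so I = 13.4 × 0.07849 = 1.052 A.

I ≈ 1.05 A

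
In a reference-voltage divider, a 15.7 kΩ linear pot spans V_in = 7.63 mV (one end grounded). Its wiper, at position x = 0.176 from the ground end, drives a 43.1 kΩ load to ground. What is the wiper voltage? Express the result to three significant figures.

The pot divides into 12.94 kΩ above the wiper and 2.763 kΩ below.
(x·R_p) ‖ R_L = 2.597 kΩ.
Then V_out = V_in · 2.597/(12.94 + 2.597) = 1.275 mV.
(Unloaded: V_out = x·V_in = 1.34 mV.)

V_out ≈ 1.28 mV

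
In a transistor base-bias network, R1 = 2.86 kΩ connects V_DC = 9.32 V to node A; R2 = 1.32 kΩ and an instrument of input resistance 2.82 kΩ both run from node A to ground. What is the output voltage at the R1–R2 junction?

First combine the lower leg with the load: R2 ‖ R_L = 0.8991 kΩ.
Then V_out = V_DC · R2'/(R1 + R2') = 9.32 × 0.8991/3.759 = 2.229 V.

V_out ≈ 2.23 V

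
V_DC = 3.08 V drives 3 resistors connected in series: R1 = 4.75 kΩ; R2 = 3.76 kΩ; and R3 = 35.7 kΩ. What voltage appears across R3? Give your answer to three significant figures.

V ≈ 2.49 V

Total series resistance ΣR = 4.75 + 3.76 + 35.7 = 44.21 kΩ.
Voltage divider: V = V_DC · (35.70 / 44.21) = 3.08 × 0.8075 = 2.487 V.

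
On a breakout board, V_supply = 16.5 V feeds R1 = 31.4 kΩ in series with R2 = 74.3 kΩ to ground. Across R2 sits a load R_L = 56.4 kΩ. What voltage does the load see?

V_out ≈ 8.34 V

The load sits in parallel with R2, giving an effective lower resistance R2' = R2·R_L/(R2+R_L) = 32.06 kΩ.
Now apply the divider: V_out = 16.5 × 0.5052 = 8.336 V.
(Unloaded it would be 11.6 V; the load pulls it down.)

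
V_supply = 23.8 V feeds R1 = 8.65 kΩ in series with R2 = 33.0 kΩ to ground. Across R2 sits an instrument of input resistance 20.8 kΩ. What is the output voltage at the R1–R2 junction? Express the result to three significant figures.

V_out ≈ 14.2 V

First combine the lower leg with the load: R2 ‖ R_L = 12.76 kΩ.
Now apply the divider: V_out = 23.8 × 0.5960 = 14.18 V.
(Unloaded it would be 18.9 V; the load pulls it down.)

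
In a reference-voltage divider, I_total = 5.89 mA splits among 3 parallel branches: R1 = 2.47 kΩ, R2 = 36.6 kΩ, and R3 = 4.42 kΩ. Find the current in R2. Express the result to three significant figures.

I ≈ 0.244 mA

Conductances: ΣG = 1/2.47 + 1/36.6 + 1/4.42 = 0.6584 (1/kΩ).
By the current-divider rule, I = I_total · G_k/ΣG = 5.89 × 0.04150 = 0.2444 mA.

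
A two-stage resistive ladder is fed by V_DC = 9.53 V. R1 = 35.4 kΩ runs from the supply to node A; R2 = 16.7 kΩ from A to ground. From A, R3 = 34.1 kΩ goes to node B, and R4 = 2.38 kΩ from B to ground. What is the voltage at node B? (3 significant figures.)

V_B ≈ 0.152 V

Node A sees R2 in parallel with the series input of stage 2, R3 + R4 = 36.48 kΩ.
R2 ‖ (R3+R4) = 11.46 kΩ.
First divider: V_A = V_DC · 11.46/(35.4 + 11.46) = 2.330 V.
Then the unloaded second divider: V_B = V_A × R4/(R3+R4) = 2.330 × 0.06524 = 0.1520 V.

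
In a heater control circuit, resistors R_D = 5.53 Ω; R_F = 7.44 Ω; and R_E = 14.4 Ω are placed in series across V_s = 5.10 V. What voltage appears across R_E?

V ≈ 2.68 V

ΣR = 5.53 + 7.44 + 14.4 = 27.37 Ω.
V = V_s · R/ΣR = 5.10 × 0.5261 = 2.683 V.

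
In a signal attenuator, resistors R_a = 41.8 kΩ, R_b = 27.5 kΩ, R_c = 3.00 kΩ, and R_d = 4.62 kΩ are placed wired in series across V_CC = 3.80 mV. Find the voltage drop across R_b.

V ≈ 1.36 mV

Total series resistance ΣR = 41.8 + 27.5 + 3.00 + 4.62 = 76.92 kΩ.
V = V_CC · R/ΣR = 3.80 × 0.3575 = 1.359 mV.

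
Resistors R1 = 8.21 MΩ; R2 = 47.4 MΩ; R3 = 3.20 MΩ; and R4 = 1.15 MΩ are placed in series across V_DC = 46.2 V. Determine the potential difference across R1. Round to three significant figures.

V ≈ 6.33 V

Series total: ΣR = 8.21 + 47.4 + 3.20 + 1.15 = 59.96 MΩ.
By the voltage-divider rule, V = 46.2 × 8.210/59.96 = 6.326 V.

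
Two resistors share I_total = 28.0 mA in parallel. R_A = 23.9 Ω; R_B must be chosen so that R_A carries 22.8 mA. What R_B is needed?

Two-branch current divider: I_A = I_total · R_B/(R_A + R_B).
With f = 0.8143, R_B = R_A · f/(1−f) = 23.9 × 4.385 = 104.8 Ω.

R_B ≈ 105 Ω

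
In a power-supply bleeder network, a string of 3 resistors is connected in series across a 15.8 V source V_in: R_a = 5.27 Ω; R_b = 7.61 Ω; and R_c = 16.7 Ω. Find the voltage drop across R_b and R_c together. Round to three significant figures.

ΣR = 5.27 + 7.61 + 16.7 = 29.58 Ω.
R_{R_b..R_c} = 7.61 + 16.7 = 24.31 Ω.
Voltage divider: V = V_in · (24.31 / 29.58) = 15.8 × 0.8218 = 12.99 V.

V ≈ 13.0 V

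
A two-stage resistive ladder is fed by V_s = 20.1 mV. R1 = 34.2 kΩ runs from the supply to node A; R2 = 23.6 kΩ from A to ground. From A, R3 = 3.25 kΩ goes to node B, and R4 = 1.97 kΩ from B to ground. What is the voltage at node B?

The second stage (R3 + R4 = 5.220 kΩ) loads node A in parallel with R2.
R2 ‖ (R3+R4) = 4.275 kΩ.
So V_A = 20.1 × 0.1111 = 2.233 mV.
Then the unloaded second divider: V_B = V_A × R4/(R3+R4) = 2.233 × 0.3774 = 0.8428 mV.

V_B ≈ 0.843 mV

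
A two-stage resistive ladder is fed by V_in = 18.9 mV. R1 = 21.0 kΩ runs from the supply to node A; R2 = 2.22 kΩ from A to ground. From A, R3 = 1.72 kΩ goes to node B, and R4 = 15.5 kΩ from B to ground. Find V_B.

Node A sees R2 in parallel with the series input of stage 2, R3 + R4 = 17.22 kΩ.
Effective lower resistance at A: R2 ‖ 17.22 = 1.966 kΩ.
V_A = 18.9 × 1.966/(21.0 + 1.966) = 1.618 mV.
Stage 2 is unloaded, so V_B = V_A · R4/(R3+R4) = 1.618 × 15.5/17.22 = 1.457 mV.

V_B ≈ 1.46 mV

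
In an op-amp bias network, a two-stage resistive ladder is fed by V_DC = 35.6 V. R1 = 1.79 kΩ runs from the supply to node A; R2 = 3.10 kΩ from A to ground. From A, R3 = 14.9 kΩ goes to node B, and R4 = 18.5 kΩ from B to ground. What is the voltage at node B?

The second stage (R3 + R4 = 33.40 kΩ) loads node A in parallel with R2.
Effective lower resistance at A: R2 ‖ 33.40 = 2.837 kΩ.
V_A = 35.6 × 2.837/(1.79 + 2.837) = 21.83 V.
Then the unloaded second divider: V_B = V_A × R4/(R3+R4) = 21.83 × 0.5539 = 12.09 V.

V_B ≈ 12.1 V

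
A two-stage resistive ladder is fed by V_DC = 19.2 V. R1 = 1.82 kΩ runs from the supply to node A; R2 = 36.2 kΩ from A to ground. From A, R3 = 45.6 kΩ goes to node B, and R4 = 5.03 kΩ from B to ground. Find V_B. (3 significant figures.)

V_B ≈ 1.76 V

The second stage (R3 + R4 = 50.63 kΩ) loads node A in parallel with R2.
Effective lower resistance at A: R2 ‖ 50.63 = 21.11 kΩ.
V_A = 19.2 × 21.11/(1.82 + 21.11) = 17.68 V.
Then the unloaded second divider: V_B = V_A × R4/(R3+R4) = 17.68 × 0.09935 = 1.756 V.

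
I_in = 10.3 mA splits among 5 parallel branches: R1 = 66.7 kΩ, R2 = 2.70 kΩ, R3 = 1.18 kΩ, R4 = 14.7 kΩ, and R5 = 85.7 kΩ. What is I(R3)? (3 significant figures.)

I ≈ 6.65 mA

ΣG = 1/66.7 + 1/2.70 + 1/1.18 + 1/14.7 + 1/85.7 = 1.313.
Current divider: I(R3) = I_in · G_k/ΣG = 10.3 × (0.8475/1.313) = 10.3 × 0.6457 = 6.650 mA.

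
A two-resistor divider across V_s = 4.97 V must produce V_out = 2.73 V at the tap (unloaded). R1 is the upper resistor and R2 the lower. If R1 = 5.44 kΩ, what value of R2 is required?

Required fraction k = V_out/V_s = 0.5493.
So R2 = R1 · V_out/(V_s − V_out) = 5.44 × 2.73/(4.97 − 2.73) = 5.44 × 1.219 = 6.630 kΩ.

R2 ≈ 6.63 kΩ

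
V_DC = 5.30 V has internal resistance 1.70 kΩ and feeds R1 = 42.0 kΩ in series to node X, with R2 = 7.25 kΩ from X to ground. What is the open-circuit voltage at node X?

V_th ≈ 0.754 V

R1' = 1.70 + 42.0 = 43.70 kΩ (source resistance + R1).
With X open, the divider is unloaded: V_th = 5.30 × 7.25/50.95 = 0.7542 V.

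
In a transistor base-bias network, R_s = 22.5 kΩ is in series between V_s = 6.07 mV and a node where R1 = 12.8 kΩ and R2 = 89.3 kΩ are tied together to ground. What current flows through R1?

I ≈ 0.158 µA

Combine the parallel branches: R_p = (1/12.8 + 1/89.3)⁻¹ = 11.20 kΩ.
Node voltage V_A = V_s · R_p/(R_s + R_p) = 6.07 × 0.3323 = 2.017 mV.
Branch current I = V_A/R1 = 2.017/12.8 = 0.1576 µA.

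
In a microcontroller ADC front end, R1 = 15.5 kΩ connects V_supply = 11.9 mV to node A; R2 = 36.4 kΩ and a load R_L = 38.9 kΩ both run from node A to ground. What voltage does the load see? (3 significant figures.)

The load sits in parallel with R2, giving an effective lower resistance R2' = R2·R_L/(R2+R_L) = 18.80 kΩ.
Voltage divider with the loaded lower leg: V_out = 11.9 × 18.80/(15.5 + 18.80) = 11.9 × 0.5482 = 6.523 mV.

V_out ≈ 6.52 mV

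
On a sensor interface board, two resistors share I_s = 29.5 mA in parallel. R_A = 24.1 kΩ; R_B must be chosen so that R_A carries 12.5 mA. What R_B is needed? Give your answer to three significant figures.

R_B ≈ 17.7 kΩ

Two-branch current divider: I_A = I_s · R_B/(R_A + R_B).
12.5/29.5 = R_B/(R_A + R_B) → R_B = R_A · (0.4237)/(1 − 0.4237) = 24.1 × 0.7353 = 17.72 kΩ.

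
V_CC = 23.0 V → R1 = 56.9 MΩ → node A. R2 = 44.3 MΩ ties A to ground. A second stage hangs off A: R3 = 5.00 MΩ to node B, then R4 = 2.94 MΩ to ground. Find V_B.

V_B ≈ 0.901 V

Looking into the second stage from A: R3 + R4 = 7.940 MΩ appears in parallel with R2.
Effective lower resistance at A: R2 ‖ 7.940 = 6.733 MΩ.
So V_A = 23.0 × 0.1058 = 2.434 V.
V_B = V_A × 0.3703 = 0.9011 V.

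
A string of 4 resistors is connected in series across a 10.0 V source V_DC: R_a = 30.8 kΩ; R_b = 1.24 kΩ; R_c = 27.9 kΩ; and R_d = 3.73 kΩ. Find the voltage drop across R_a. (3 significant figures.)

V ≈ 4.84 V

ΣR = 30.8 + 1.24 + 27.9 + 3.73 = 63.67 kΩ.
By the voltage-divider rule, V = 10.0 × 30.80/63.67 = 4.837 V.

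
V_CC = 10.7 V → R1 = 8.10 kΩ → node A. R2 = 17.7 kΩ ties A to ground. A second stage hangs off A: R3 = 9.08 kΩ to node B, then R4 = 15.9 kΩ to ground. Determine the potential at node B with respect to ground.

Looking into the second stage from A: R3 + R4 = 24.98 kΩ appears in parallel with R2.
R2 ‖ (R3+R4) = 10.36 kΩ.
First divider: V_A = V_CC · 10.36/(8.10 + 10.36) = 6.005 V.
Then the unloaded second divider: V_B = V_A × R4/(R3+R4) = 6.005 × 0.6365 = 3.822 V.

V_B ≈ 3.82 V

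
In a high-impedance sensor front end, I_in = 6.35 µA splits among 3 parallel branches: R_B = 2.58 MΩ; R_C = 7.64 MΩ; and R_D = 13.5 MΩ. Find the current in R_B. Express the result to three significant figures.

ΣG = 1/2.58 + 1/7.64 + 1/13.5 = 0.5926.
Current divider: I(R_B) = I_in · G_k/ΣG = 6.35 × (0.3876/0.5926) = 6.35 × 0.6541 = 4.154 µA.

I ≈ 4.15 µA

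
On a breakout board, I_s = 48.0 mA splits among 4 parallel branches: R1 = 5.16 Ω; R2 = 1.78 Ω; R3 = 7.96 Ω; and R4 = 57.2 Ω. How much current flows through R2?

Conductances: ΣG = 1/5.16 + 1/1.78 + 1/7.96 + 1/57.2 = 0.8987 (1/Ω).
Current divider: I(R2) = I_s · G_k/ΣG = 48.0 × (0.5618/0.8987) = 48.0 × 0.6251 = 30.01 mA.

I ≈ 30.0 mA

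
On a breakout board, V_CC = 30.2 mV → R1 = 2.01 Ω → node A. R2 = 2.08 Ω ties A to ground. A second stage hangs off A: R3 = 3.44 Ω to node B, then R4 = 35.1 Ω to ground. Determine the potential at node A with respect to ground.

V_A ≈ 15.0 mV

Node A sees R2 in parallel with the series input of stage 2, R3 + R4 = 38.54 Ω.
R2 ‖ (R3+R4) = 1.973 Ω.
First divider: V_A = V_CC · 1.973/(2.01 + 1.973) = 14.96 mV.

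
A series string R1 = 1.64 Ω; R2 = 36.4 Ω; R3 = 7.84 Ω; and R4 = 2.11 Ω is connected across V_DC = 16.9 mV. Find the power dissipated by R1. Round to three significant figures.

P ≈ 0.203 µW

Series current I = V_DC/ΣR = 16.9/47.99 = 0.3522 mA.
P = I²R = 0.1240 × 1.64 = 0.2034 µW.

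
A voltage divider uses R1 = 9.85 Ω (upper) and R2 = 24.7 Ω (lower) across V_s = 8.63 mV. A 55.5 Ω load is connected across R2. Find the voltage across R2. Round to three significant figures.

R2 ‖ R_L = (24.7 × 55.5)/(24.7 + 55.5) = 17.09 Ω.
Now apply the divider: V_out = 8.63 × 0.6344 = 5.475 mV.
(Unloaded it would be 6.17 mV; the load pulls it down.)

V_out ≈ 5.47 mV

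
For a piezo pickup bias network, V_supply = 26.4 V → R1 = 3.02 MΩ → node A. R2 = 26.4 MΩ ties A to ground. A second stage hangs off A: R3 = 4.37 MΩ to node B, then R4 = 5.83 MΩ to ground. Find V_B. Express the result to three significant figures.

V_B ≈ 10.7 V

Node A sees R2 in parallel with the series input of stage 2, R3 + R4 = 10.20 MΩ.
R2 ‖ (R3+R4) = 7.357 MΩ.
First divider: V_A = V_supply · 7.357/(3.02 + 7.357) = 18.72 V.
Stage 2 is unloaded, so V_B = V_A · R4/(R3+R4) = 18.72 × 5.83/10.20 = 10.70 V.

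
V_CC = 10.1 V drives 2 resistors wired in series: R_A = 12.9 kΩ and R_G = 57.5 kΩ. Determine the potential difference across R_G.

V ≈ 8.25 V

Total series resistance ΣR = 12.9 + 57.5 = 70.40 kΩ.
By the voltage-divider rule, V = 10.1 × 57.50/70.40 = 8.249 V.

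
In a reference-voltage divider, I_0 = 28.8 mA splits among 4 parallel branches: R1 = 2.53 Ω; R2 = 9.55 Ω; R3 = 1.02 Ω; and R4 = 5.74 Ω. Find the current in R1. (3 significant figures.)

I ≈ 6.88 mA

ΣG = 1/2.53 + 1/9.55 + 1/1.02 + 1/5.74 = 1.655.
Current divider: I(R1) = I_0 · G_k/ΣG = 28.8 × (0.3953/1.655) = 28.8 × 0.2389 = 6.880 mA.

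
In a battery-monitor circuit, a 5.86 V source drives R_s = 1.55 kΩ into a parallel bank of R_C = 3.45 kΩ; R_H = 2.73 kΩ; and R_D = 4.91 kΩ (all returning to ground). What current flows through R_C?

Equivalent of the parallel group: R_p = 1.163 kΩ.
V_A by voltage divider: V_A = 5.86 × 1.163/(1.55 + 1.163) = 2.512 V.
I(R_C) = V_A / R_C = 2.512/3.45 = 0.7281 mA.
(Check via current divider: I_total = 2.160 mA; share G_k/ΣG = 0.3371 → same result.)

I ≈ 0.728 mA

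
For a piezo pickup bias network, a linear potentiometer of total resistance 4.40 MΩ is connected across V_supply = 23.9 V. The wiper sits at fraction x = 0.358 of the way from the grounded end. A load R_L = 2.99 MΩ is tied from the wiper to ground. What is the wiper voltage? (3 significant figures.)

Split the track: R_lower = x·R_p = 1.575 MΩ, R_upper = (1−x)·R_p = 2.825 MΩ.
Lower segment in parallel with the load: 1.575 ‖ 2.99 = 1.032 MΩ.
Loaded-divider output: V_out = 23.9 × 0.2675 = 6.394 V.

V_out ≈ 6.39 V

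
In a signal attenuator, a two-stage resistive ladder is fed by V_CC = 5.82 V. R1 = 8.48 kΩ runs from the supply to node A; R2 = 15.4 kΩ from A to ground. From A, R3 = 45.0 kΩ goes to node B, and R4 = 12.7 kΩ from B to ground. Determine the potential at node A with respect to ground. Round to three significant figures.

Node A sees R2 in parallel with the series input of stage 2, R3 + R4 = 57.70 kΩ.
Effective lower resistance at A: R2 ‖ 57.70 = 12.16 kΩ.
First divider: V_A = V_CC · 12.16/(8.48 + 12.16) = 3.428 V.

V_A ≈ 3.43 V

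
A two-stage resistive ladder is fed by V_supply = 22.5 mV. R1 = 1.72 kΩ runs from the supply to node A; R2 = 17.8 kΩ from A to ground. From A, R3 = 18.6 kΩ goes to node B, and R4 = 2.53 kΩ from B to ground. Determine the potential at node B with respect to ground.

Looking into the second stage from A: R3 + R4 = 21.13 kΩ appears in parallel with R2.
R2 ‖ (R3+R4) = 9.661 kΩ.
V_A = 22.5 × 9.661/(1.72 + 9.661) = 19.10 mV.
V_B = V_A × 0.1197 = 2.287 mV.

V_B ≈ 2.29 mV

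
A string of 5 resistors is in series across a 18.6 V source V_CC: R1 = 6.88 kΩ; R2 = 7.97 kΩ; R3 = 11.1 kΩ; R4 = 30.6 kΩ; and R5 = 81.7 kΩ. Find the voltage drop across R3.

V ≈ 1.49 V

Total series resistance ΣR = 6.88 + 7.97 + 11.1 + 30.6 + 81.7 = 138.2 kΩ.
Voltage divider: V = V_CC · (11.10 / 138.2) = 18.6 × 0.08029 = 1.493 V.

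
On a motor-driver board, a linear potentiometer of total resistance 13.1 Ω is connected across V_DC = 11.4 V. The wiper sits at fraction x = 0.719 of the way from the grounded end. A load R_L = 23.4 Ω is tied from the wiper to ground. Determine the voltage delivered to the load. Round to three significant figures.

V_out ≈ 7.36 V

The pot divides into 3.681 Ω above the wiper and 9.419 Ω below.
Lower segment in parallel with the load: 9.419 ‖ 23.4 = 6.716 Ω.
Loaded-divider output: V_out = 11.4 × 0.6459 = 7.364 V.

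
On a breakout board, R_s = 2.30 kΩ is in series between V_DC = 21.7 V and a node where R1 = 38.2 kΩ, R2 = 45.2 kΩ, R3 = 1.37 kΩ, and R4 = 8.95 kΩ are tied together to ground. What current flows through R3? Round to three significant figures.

Equivalent of the parallel group: R_p = 1.124 kΩ.
V_A = 21.7 × 1.124/3.424 = 7.122 V.
Branch current I = V_A/R3 = 7.122/1.37 = 5.199 mA.
(Check via current divider: I_total = 6.338 mA; share G_k/ΣG = 0.8202 → same result.)

I ≈ 5.20 mA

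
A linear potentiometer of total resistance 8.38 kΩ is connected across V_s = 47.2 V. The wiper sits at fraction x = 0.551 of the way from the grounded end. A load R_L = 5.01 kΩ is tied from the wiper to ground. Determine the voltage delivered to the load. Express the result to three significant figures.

Lower segment x·R_p = 4.617 kΩ; upper segment (1−x)·R_p = 3.763 kΩ.
R_L loads the lower segment: effective lower R = 2.403 kΩ.
V_out = 47.2 × 2.403/(3.763 + 2.403) = 18.40 V.
(Unloaded: V_out = x·V_s = 26.0 V.)

V_out ≈ 18.4 V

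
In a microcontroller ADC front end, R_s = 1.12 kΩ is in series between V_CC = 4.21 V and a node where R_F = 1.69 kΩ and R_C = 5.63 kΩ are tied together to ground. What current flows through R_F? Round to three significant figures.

I ≈ 1.34 mA

Parallel bank: R_p = 1/(1/1.69 + 1/5.63) = 1.300 kΩ.
V_A by voltage divider: V_A = 4.21 × 1.300/(1.12 + 1.300) = 2.261 V.
I(R_F) = V_A / R_F = 2.261/1.69 = 1.338 mA.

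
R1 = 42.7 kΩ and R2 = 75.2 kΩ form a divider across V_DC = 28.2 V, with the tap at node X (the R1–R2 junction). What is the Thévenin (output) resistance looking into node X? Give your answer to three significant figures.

R_th ≈ 27.2 kΩ

Zeroing V_DC shorts the top of R1 to ground, so R_th = R1 ‖ R2 = 27.24 kΩ.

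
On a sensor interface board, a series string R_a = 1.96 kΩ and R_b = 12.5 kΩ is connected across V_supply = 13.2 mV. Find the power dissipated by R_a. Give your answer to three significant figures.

P ≈ 1.63 nW

ΣR = 14.46 kΩ → I = 13.2/14.46 = 0.9129 µA.
P(R_a) = I²·R_a = (0.9129)² × 1.96 = 1.633 nW.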